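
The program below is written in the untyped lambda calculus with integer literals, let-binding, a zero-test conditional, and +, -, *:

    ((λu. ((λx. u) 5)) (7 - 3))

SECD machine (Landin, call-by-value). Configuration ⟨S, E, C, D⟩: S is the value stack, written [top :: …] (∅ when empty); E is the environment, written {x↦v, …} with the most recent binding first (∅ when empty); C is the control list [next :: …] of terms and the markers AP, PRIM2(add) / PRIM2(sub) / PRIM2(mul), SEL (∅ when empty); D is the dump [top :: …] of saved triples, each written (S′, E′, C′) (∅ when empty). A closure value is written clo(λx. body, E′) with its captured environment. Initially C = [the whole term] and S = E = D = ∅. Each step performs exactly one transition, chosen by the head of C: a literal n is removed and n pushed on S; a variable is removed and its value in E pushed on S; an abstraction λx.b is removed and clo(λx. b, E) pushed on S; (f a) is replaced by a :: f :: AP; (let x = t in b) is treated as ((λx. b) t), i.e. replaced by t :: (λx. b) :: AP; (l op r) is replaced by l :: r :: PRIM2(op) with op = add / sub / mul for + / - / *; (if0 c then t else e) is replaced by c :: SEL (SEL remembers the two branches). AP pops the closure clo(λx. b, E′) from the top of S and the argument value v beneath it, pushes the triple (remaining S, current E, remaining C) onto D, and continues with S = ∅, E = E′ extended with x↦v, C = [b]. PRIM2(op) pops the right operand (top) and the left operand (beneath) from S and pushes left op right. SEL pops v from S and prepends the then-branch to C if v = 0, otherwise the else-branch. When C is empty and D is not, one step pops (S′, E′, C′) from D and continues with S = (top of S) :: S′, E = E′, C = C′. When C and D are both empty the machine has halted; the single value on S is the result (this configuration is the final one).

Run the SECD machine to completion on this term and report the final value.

Answer: 4

Execution trace:
step 0: <S=∅, E=∅, C=[((λu. ((λx. u) 5)) (7 - 3))], D=∅>
step 1: <S=∅, E=∅, C=[(7 - 3) :: (λu. ((λx. u) 5)) :: AP], D=∅>
step 2: <S=∅, E=∅, C=[7 :: 3 :: PRIM2(sub) :: (λu. ((λx. u) 5)) :: AP], D=∅>
step 3: <S=[7], E=∅, C=[3 :: PRIM2(sub) :: (λu. ((λx. u) 5)) :: AP], D=∅>
step 4: <S=[3 :: 7], E=∅, C=[PRIM2(sub) :: (λu. ((λx. u) 5)) :: AP], D=∅>
step 5: <S=[4], E=∅, C=[(λu. ((λx. u) 5)) :: AP], D=∅>
step 6: <S=[clo(λu. ((λx. u) 5), ∅) :: 4], E=∅, C=[AP], D=∅>
step 7: <S=∅, E={u↦4}, C=[((λx. u) 5)], D=[(∅, ∅, ∅)]>
step 8: <S=∅, E={u↦4}, C=[5 :: (λx. u) :: AP], D=[(∅, ∅, ∅)]>
step 9: <S=[5], E={u↦4}, C=[(λx. u) :: AP], D=[(∅, ∅, ∅)]>
step 10: <S=[clo(λx. u, {u↦4}) :: 5], E={u↦4}, C=[AP], D=[(∅, ∅, ∅)]>
step 11: <S=∅, E={x↦5, u↦4}, C=[u], D=[(∅, {u↦4}, ∅) :: (∅, ∅, ∅)]>
step 12: <S=[4], E={x↦5, u↦4}, C=∅, D=[(∅, {u↦4}, ∅) :: (∅, ∅, ∅)]>
step 13: <S=[4], E={u↦4}, C=∅, D=[(∅, ∅, ∅)]>
step 14: <S=[4], E=∅, C=∅, D=∅>
→ final value 4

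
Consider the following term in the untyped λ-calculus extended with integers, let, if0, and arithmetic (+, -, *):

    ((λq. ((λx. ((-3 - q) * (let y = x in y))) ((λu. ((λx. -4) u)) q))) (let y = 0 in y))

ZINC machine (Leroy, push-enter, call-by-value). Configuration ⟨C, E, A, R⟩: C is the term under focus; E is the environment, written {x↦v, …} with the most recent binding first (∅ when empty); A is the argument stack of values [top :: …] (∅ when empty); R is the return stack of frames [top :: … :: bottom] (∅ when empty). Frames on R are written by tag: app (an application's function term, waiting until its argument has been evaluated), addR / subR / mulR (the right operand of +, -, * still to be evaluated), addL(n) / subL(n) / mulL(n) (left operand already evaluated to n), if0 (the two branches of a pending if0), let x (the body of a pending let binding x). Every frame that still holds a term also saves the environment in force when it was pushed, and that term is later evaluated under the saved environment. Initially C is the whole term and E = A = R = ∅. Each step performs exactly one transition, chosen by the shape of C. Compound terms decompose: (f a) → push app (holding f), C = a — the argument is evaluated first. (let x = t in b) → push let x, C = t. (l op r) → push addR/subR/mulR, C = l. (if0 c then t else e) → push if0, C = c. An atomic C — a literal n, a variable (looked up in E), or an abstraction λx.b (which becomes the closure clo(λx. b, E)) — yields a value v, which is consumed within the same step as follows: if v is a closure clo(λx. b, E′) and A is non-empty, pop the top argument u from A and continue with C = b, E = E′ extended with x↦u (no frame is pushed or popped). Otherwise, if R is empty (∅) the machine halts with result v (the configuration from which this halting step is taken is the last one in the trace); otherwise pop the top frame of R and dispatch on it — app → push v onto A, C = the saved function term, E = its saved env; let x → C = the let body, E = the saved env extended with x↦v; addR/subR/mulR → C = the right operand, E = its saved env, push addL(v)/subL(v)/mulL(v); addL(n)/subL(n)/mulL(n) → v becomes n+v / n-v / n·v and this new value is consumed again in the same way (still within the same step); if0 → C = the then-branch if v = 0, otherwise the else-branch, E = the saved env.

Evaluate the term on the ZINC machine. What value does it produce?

Answer: 12

Derivation:
[0] [C=((λq. ((λx. ((-3 - q) * (let y = x in y))) ((λu. ((λx. -4) u)) q))) (let y = 0 in y)) | E=∅ | A=∅ | R=∅]
[1] [C=(let y = 0 in y) | E=∅ | A=∅ | R=[app]]
[2] [C=0 | E=∅ | A=∅ | R=[let y :: app]]
[3] [C=y | E={y↦0} | A=∅ | R=[app]]
[4] [C=(λq. ((λx. ((-3 - q) * (let y = x in y))) ((λu. ((λx. -4) u)) q))) | E=∅ | A=[0] | R=∅]
[5] [C=((λx. ((-3 - q) * (let y = x in y))) ((λu. ((λx. -4) u)) q)) | E={q↦0} | A=∅ | R=∅]
[6] [C=((λu. ((λx. -4) u)) q) | E={q↦0} | A=∅ | R=[app]]
[7] [C=q | E={q↦0} | A=∅ | R=[app :: app]]
[8] [C=(λu. ((λx. -4) u)) | E={q↦0} | A=[0] | R=[app]]
[9] [C=((λx. -4) u) | E={u↦0, q↦0} | A=∅ | R=[app]]
[10] [C=u | E={u↦0, q↦0} | A=∅ | R=[app :: app]]
[11] [C=(λx. -4) | E={u↦0, q↦0} | A=[0] | R=[app]]
[12] [C=-4 | E={x↦0, u↦0, q↦0} | A=∅ | R=[app]]
[13] [C=(λx. ((-3 - q) * (let y = x in y))) | E={q↦0} | A=[-4] | R=∅]
[14] [C=((-3 - q) * (let y = x in y)) | E={x↦-4, q↦0} | A=∅ | R=∅]
[15] [C=(-3 - q) | E={x↦-4, q↦0} | A=∅ | R=[mulR]]
[16] [C=-3 | E={x↦-4, q↦0} | A=∅ | R=[subR :: mulR]]
[17] [C=q | E={x↦-4, q↦0} | A=∅ | R=[subL(-3) :: mulR]]
[18] [C=(let y = x in y) | E={x↦-4, q↦0} | A=∅ | R=[mulL(-3)]]
[19] [C=x | E={x↦-4, q↦0} | A=∅ | R=[let y :: mulL(-3)]]
[20] [C=y | E={y↦-4, x↦-4, q↦0} | A=∅ | R=[mulL(-3)]]
→ final value 12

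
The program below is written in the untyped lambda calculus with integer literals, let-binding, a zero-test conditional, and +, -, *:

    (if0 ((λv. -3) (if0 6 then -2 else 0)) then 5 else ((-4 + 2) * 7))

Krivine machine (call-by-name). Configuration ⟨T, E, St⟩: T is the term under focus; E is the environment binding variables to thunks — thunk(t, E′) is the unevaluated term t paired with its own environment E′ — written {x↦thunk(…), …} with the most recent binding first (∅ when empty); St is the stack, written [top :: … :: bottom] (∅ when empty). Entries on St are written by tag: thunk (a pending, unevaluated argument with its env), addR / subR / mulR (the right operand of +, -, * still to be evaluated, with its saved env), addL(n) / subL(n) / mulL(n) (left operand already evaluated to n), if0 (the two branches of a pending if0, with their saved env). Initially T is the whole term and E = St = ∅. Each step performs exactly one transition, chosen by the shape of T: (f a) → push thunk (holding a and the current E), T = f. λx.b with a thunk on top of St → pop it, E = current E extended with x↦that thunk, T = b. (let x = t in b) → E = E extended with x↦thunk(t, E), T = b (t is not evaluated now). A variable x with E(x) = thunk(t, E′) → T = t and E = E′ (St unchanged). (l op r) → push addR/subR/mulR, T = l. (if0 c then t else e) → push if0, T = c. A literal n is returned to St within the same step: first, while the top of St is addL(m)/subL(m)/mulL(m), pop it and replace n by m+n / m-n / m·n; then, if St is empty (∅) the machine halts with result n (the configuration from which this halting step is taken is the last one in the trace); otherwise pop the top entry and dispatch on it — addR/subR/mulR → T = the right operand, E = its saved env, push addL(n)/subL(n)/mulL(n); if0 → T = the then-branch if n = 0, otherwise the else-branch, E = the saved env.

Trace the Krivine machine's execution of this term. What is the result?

[0] <T=(if0 ((λv. -3) (if0 6 then -2 else 0)) then 5 else ((-4 + 2) * 7)), E=∅, St=∅>
[1] <T=((λv. -3) (if0 6 then -2 else 0)), E=∅, St=[if0]>
[2] <T=(λv. -3), E=∅, St=[thunk :: if0]>
[3] <T=-3, E={v↦thunk((if0 6 then -2 else 0), ∅)}, St=[if0]>
[4] <T=((-4 + 2) * 7), E=∅, St=∅>
[5] <T=(-4 + 2), E=∅, St=[mulR]>
[6] <T=-4, E=∅, St=[addR :: mulR]>
[7] <T=2, E=∅, St=[addL(-4) :: mulR]>
[8] <T=7, E=∅, St=[mulL(-2)]>
→ final value -14

Answer: -14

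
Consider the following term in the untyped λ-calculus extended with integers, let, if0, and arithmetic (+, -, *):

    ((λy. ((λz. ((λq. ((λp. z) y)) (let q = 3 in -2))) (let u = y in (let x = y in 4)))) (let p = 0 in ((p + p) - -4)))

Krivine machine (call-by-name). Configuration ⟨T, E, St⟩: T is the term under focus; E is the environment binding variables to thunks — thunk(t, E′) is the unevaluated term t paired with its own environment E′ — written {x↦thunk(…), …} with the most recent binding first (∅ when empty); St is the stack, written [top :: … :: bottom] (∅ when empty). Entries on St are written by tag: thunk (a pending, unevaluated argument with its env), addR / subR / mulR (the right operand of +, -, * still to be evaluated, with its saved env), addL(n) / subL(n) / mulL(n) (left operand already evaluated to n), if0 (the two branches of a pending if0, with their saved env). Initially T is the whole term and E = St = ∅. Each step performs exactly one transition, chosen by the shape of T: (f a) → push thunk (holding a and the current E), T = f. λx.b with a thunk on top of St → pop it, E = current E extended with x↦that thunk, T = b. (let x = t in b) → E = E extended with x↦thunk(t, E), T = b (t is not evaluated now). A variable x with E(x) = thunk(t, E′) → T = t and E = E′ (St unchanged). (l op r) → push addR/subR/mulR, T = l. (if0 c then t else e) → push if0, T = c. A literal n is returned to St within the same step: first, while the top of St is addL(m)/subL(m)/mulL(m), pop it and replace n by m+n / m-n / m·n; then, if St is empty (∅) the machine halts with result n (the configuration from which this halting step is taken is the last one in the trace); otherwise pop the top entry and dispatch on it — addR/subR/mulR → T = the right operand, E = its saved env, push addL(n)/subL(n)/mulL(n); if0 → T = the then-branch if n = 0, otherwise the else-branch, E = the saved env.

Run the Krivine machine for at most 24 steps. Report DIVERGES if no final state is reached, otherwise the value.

0. <T=((λy. ((λz. ((λq. ((λp. z) y)) (let q = 3 in -2))) (let u = y in (let x = y in 4)))) (let p = 0 in ((p + p) - -4))), E=∅, St=∅>
1. <T=(λy. ((λz. ((λq. ((λp. z) y)) (let q = 3 in -2))) (let u = y in (let x = y in 4)))), E=∅, St=[thunk]>
2. <T=((λz. ((λq. ((λp. z) y)) (let q = 3 in -2))) (let u = y in (let x = y in 4))), E={y↦thunk((let p = 0 in ((p + p) - -4)), ∅)}, St=∅>
3. <T=(λz. ((λq. ((λp. z) y)) (let q = 3 in -2))), E={y↦thunk((let p = 0 in ((p + p) - -4)), ∅)}, St=[thunk]>
4. <T=((λq. ((λp. z) y)) (let q = 3 in -2)), E={z↦thunk((let u = y in (let x = y in 4)), {y↦thunk((let p = 0 in ((p + p) - -4)), ∅)}), y↦thunk((let p = 0 in ((p + p) - -4)), ∅)}, St=∅>
5. <T=(λq. ((λp. z) y)), E={z↦thunk((let u = y in (let x = y in 4)), {y↦thunk((let p = 0 in ((p + p) - -4)), ∅)}), y↦thunk((let p = 0 in ((p + p) - -4)), ∅)}, St=[thunk]>
6. <T=((λp. z) y), E={q↦thunk((let q = 3 in -2), {z↦thunk((let u = y in (let x = y in 4)), {y↦thunk((let p = 0 in ((p + p) - -4)), ∅)}), y↦thunk((let p = 0 in ((p + p) - -4)), ∅)}), z↦thunk((let u = y in (let x = y in 4)), {y↦thunk((let p = 0 in ((p + p) - -4)), ∅)}), y↦thunk((let p = 0 in ((p + p) - -4)), ∅)}, St=∅>
7. <T=(λp. z), E={q↦thunk((let q = 3 in -2), {z↦thunk((let u = y in (let x = y in 4)), {y↦thunk((let p = 0 in ((p + p) - -4)), ∅)}), y↦thunk((let p = 0 in ((p + p) - -4)), ∅)}), z↦thunk((let u = y in (let x = y in 4)), {y↦thunk((let p = 0 in ((p + p) - -4)), ∅)}), y↦thunk((let p = 0 in ((p + p) - -4)), ∅)}, St=[thunk]>
8. <T=z, E={p↦thunk(y, {q↦thunk((let q = 3 in -2), {z↦thunk((let u = y in (let x = y in 4)), {y↦thunk((let p = 0 in ((p + p) - -4)), ∅)}), y↦thunk((let p = 0 in ((p + p) - -4)), ∅)}), z↦thunk((let u = y in (let x = y in 4)), {y↦thunk((let p = 0 in ((p + p) - -4)), ∅)}), y↦thunk((let p = 0 in ((p + p) - -4)), ∅)}), q↦thunk((let q = 3 in -2), {z↦thunk((let u = y in (let x = y in 4)), {y↦thunk((let p = 0 in ((p + p) - -4)), ∅)}), y↦thunk((let p = 0 in ((p + p) - -4)), ∅)}), z↦thunk((let u = y in (let x = y in 4)), {y↦thunk((let p = 0 in ((p + p) - -4)), ∅)}), y↦thunk((let p = 0 in ((p + p) - -4)), ∅)}, St=∅>
9. <T=(let u = y in (let x = y in 4)), E={y↦thunk((let p = 0 in ((p + p) - -4)), ∅)}, St=∅>
10. <T=(let x = y in 4), E={u↦thunk(y, {y↦thunk((let p = 0 in ((p + p) - -4)), ∅)}), y↦thunk((let p = 0 in ((p + p) - -4)), ∅)}, St=∅>
11. <T=4, E={x↦thunk(y, {u↦thunk(y, {y↦thunk((let p = 0 in ((p + p) - -4)), ∅)}), y↦thunk((let p = 0 in ((p + p) - -4)), ∅)}), u↦thunk(y, {y↦thunk((let p = 0 in ((p + p) - -4)), ∅)}), y↦thunk((let p = 0 in ((p + p) - -4)), ∅)}, St=∅>
→ final value 4

Answer: 4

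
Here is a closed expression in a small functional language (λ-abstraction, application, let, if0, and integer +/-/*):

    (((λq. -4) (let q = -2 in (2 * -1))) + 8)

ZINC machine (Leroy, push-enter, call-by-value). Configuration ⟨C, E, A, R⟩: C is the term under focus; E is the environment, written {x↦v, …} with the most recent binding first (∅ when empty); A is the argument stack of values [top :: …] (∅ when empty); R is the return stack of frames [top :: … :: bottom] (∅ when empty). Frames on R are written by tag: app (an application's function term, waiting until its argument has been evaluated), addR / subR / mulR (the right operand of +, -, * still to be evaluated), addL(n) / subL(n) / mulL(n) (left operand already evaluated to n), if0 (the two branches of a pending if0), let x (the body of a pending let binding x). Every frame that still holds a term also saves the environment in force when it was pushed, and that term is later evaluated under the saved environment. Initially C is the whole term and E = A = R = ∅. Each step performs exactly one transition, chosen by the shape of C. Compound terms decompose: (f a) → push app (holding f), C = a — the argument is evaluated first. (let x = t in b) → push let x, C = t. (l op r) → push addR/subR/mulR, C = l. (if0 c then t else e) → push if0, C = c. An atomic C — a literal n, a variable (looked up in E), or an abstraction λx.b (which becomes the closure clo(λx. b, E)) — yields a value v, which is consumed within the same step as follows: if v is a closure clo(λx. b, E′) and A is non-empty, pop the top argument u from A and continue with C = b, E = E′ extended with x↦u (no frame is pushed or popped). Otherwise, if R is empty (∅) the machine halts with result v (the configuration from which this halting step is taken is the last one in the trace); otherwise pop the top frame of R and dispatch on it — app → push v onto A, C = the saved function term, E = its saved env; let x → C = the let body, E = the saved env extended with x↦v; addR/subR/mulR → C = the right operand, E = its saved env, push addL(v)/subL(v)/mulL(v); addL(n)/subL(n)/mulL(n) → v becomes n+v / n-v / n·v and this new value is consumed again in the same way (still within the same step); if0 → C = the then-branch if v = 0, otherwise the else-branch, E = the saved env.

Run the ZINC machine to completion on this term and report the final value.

Answer: 4

Derivation:
step 0: <C=(((λq. -4) (let q = -2 in (2 * -1))) + 8), E=∅, A=∅, R=∅>
step 1: <C=((λq. -4) (let q = -2 in (2 * -1))), E=∅, A=∅, R=[addR]>
step 2: <C=(let q = -2 in (2 * -1)), E=∅, A=∅, R=[app :: addR]>
step 3: <C=-2, E=∅, A=∅, R=[let q :: app :: addR]>
step 4: <C=(2 * -1), E={q↦-2}, A=∅, R=[app :: addR]>
step 5: <C=2, E={q↦-2}, A=∅, R=[mulR :: app :: addR]>
step 6: <C=-1, E={q↦-2}, A=∅, R=[mulL(2) :: app :: addR]>
step 7: <C=(λq. -4), E=∅, A=[-2], R=[addR]>
step 8: <C=-4, E={q↦-2}, A=∅, R=[addR]>
step 9: <C=8, E=∅, A=∅, R=[addL(-4)]>
→ final value 4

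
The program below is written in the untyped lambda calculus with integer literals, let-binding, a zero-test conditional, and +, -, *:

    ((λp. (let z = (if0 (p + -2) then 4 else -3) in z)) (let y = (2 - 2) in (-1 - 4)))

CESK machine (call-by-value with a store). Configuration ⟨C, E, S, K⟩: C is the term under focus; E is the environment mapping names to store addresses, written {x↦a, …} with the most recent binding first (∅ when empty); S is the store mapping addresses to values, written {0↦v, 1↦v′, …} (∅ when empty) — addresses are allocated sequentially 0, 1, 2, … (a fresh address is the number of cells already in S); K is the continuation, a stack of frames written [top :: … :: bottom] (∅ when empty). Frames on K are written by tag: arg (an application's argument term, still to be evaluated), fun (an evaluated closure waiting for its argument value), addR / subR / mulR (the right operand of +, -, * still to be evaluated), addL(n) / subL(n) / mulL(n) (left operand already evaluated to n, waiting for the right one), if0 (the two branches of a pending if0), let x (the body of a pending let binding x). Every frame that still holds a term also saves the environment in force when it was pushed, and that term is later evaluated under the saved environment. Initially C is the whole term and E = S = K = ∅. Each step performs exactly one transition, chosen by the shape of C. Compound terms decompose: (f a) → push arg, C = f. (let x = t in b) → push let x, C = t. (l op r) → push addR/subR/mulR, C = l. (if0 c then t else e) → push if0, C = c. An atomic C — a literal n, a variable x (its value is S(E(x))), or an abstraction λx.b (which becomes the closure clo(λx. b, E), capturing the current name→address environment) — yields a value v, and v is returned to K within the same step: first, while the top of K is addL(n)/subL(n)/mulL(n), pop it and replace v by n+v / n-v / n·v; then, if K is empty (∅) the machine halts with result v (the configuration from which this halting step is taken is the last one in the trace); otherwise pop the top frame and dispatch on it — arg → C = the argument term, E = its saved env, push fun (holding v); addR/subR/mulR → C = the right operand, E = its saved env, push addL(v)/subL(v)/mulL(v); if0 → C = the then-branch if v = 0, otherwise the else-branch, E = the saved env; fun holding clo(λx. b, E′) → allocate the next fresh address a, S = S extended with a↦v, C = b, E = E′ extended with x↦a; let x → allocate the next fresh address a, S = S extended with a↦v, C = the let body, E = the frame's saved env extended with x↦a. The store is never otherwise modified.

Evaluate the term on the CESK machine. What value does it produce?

0. ⟨C=((λp. (let z = (if0 (p + -2) then 4 else -3) in z)) (let y = (2 - 2) in (-1 - 4))); E=∅; S=∅; K=∅⟩
1. ⟨C=(λp. (let z = (if0 (p + -2) then 4 else -3) in z)); E=∅; S=∅; K=[arg]⟩
2. ⟨C=(let y = (2 - 2) in (-1 - 4)); E=∅; S=∅; K=[fun]⟩
3. ⟨C=(2 - 2); E=∅; S=∅; K=[let y :: fun]⟩
4. ⟨C=2; E=∅; S=∅; K=[subR :: let y :: fun]⟩
5. ⟨C=2; E=∅; S=∅; K=[subL(2) :: let y :: fun]⟩
6. ⟨C=(-1 - 4); E={y↦0}; S={0↦0}; K=[fun]⟩
7. ⟨C=-1; E={y↦0}; S={0↦0}; K=[subR :: fun]⟩
8. ⟨C=4; E={y↦0}; S={0↦0}; K=[subL(-1) :: fun]⟩
9. ⟨C=(let z = (if0 (p + -2) then 4 else -3) in z); E={p↦1}; S={0↦0, 1↦-5}; K=∅⟩
10. ⟨C=(if0 (p + -2) then 4 else -3); E={p↦1}; S={0↦0, 1↦-5}; K=[let z]⟩
11. ⟨C=(p + -2); E={p↦1}; S={0↦0, 1↦-5}; K=[if0 :: let z]⟩
12. ⟨C=p; E={p↦1}; S={0↦0, 1↦-5}; K=[addR :: if0 :: let z]⟩
13. ⟨C=-2; E={p↦1}; S={0↦0, 1↦-5}; K=[addL(-5) :: if0 :: let z]⟩
14. ⟨C=-3; E={p↦1}; S={0↦0, 1↦-5}; K=[let z]⟩
15. ⟨C=z; E={z↦2, p↦1}; S={0↦0, 1↦-5, 2↦-3}; K=∅⟩
→ final value -3

Answer: -3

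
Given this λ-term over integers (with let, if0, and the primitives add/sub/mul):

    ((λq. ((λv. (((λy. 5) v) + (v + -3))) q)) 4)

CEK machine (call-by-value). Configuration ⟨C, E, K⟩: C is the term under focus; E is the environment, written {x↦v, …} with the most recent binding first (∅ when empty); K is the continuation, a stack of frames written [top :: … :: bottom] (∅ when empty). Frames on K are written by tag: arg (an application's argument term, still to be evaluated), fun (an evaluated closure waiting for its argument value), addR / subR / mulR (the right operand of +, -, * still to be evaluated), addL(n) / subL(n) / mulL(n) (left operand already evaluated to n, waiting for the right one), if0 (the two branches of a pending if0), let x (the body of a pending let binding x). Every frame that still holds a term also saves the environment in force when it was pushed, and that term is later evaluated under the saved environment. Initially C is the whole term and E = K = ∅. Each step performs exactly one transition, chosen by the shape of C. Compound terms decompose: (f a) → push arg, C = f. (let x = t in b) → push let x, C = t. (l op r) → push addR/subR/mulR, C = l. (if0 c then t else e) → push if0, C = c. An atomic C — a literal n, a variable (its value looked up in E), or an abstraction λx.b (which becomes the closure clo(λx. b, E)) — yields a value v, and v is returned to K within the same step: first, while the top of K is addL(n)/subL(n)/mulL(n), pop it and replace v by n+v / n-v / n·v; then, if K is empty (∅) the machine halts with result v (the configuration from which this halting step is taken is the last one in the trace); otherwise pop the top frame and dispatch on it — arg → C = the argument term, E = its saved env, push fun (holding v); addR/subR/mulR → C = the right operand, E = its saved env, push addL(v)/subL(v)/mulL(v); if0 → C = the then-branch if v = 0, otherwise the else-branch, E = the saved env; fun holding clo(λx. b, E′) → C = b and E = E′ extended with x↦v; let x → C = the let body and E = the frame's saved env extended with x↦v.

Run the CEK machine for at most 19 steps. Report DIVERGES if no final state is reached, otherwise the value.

Answer: 6

Execution trace:
t=0: <C=((λq. ((λv. (((λy. 5) v) + (v + -3))) q)) 4), E=∅, K=∅>
t=1: <C=(λq. ((λv. (((λy. 5) v) + (v + -3))) q)), E=∅, K=[arg]>
t=2: <C=4, E=∅, K=[fun]>
t=3: <C=((λv. (((λy. 5) v) + (v + -3))) q), E={q↦4}, K=∅>
t=4: <C=(λv. (((λy. 5) v) + (v + -3))), E={q↦4}, K=[arg]>
t=5: <C=q, E={q↦4}, K=[fun]>
t=6: <C=(((λy. 5) v) + (v + -3)), E={v↦4, q↦4}, K=∅>
t=7: <C=((λy. 5) v), E={v↦4, q↦4}, K=[addR]>
t=8: <C=(λy. 5), E={v↦4, q↦4}, K=[arg :: addR]>
t=9: <C=v, E={v↦4, q↦4}, K=[fun :: addR]>
t=10: <C=5, E={y↦4, v↦4, q↦4}, K=[addR]>
t=11: <C=(v + -3), E={v↦4, q↦4}, K=[addL(5)]>
t=12: <C=v, E={v↦4, q↦4}, K=[addR :: addL(5)]>
t=13: <C=-3, E={v↦4, q↦4}, K=[addL(4) :: addL(5)]>
→ final value 6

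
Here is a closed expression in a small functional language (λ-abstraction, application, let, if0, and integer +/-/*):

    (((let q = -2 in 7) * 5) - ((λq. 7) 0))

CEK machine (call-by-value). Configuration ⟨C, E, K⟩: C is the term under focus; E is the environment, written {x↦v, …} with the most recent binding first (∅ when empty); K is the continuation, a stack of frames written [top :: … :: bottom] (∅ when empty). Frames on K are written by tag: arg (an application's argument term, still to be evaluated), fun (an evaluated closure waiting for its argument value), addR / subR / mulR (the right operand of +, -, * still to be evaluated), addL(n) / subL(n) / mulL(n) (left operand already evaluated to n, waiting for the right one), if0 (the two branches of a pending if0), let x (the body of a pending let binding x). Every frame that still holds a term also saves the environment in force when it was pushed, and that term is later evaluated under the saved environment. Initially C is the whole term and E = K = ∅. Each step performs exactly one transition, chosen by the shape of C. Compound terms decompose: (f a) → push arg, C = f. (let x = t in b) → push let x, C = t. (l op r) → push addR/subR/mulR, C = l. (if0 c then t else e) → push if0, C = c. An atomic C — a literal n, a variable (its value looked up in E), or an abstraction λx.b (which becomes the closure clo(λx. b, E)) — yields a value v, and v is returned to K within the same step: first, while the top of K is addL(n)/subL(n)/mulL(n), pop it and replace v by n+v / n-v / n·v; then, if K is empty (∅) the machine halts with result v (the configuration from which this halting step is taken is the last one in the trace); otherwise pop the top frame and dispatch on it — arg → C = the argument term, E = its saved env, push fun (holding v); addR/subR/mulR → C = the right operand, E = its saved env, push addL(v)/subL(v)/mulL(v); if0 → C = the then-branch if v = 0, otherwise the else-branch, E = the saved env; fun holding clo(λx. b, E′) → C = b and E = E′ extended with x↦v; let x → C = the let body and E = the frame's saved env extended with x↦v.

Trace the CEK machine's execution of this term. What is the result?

Answer: 28

Execution trace:
t=0: <C=(((let q = -2 in 7) * 5) - ((λq. 7) 0)), E=∅, K=∅>
t=1: <C=((let q = -2 in 7) * 5), E=∅, K=[subR]>
t=2: <C=(let q = -2 in 7), E=∅, K=[mulR :: subR]>
t=3: <C=-2, E=∅, K=[let q :: mulR :: subR]>
t=4: <C=7, E={q↦-2}, K=[mulR :: subR]>
t=5: <C=5, E=∅, K=[mulL(7) :: subR]>
t=6: <C=((λq. 7) 0), E=∅, K=[subL(35)]>
t=7: <C=(λq. 7), E=∅, K=[arg :: subL(35)]>
t=8: <C=0, E=∅, K=[fun :: subL(35)]>
t=9: <C=7, E={q↦0}, K=[subL(35)]>
→ final value 28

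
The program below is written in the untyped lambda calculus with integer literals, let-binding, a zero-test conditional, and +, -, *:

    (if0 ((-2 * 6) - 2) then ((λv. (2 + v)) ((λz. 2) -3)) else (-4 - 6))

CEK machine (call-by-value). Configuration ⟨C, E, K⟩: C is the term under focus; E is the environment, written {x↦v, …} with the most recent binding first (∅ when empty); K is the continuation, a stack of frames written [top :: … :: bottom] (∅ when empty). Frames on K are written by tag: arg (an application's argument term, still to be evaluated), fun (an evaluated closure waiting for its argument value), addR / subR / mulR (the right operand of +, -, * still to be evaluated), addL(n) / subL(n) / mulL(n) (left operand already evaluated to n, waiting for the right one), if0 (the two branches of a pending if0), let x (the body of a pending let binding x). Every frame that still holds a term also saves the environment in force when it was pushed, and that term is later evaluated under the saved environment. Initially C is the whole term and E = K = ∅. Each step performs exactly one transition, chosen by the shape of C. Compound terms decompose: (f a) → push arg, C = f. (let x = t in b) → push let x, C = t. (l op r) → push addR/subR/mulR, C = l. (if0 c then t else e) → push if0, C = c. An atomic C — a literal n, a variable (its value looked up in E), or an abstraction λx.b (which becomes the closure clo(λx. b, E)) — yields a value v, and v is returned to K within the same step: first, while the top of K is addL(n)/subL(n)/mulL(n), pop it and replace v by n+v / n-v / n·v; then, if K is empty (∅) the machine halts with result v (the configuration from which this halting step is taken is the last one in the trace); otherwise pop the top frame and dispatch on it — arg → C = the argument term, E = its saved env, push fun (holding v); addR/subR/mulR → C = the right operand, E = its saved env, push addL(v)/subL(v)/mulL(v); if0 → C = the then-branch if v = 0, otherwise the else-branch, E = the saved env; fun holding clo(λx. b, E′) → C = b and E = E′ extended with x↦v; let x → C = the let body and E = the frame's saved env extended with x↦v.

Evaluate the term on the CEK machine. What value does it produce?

Answer: -10

Execution trace:
0. <C=(if0 ((-2 * 6) - 2) then ((λv. (2 + v)) ((λz. 2) -3)) else (-4 - 6)), E=∅, K=∅>
1. <C=((-2 * 6) - 2), E=∅, K=[if0]>
2. <C=(-2 * 6), E=∅, K=[subR :: if0]>
3. <C=-2, E=∅, K=[mulR :: subR :: if0]>
4. <C=6, E=∅, K=[mulL(-2) :: subR :: if0]>
5. <C=2, E=∅, K=[subL(-12) :: if0]>
6. <C=(-4 - 6), E=∅, K=∅>
7. <C=-4, E=∅, K=[subR]>
8. <C=6, E=∅, K=[subL(-4)]>
→ final value -10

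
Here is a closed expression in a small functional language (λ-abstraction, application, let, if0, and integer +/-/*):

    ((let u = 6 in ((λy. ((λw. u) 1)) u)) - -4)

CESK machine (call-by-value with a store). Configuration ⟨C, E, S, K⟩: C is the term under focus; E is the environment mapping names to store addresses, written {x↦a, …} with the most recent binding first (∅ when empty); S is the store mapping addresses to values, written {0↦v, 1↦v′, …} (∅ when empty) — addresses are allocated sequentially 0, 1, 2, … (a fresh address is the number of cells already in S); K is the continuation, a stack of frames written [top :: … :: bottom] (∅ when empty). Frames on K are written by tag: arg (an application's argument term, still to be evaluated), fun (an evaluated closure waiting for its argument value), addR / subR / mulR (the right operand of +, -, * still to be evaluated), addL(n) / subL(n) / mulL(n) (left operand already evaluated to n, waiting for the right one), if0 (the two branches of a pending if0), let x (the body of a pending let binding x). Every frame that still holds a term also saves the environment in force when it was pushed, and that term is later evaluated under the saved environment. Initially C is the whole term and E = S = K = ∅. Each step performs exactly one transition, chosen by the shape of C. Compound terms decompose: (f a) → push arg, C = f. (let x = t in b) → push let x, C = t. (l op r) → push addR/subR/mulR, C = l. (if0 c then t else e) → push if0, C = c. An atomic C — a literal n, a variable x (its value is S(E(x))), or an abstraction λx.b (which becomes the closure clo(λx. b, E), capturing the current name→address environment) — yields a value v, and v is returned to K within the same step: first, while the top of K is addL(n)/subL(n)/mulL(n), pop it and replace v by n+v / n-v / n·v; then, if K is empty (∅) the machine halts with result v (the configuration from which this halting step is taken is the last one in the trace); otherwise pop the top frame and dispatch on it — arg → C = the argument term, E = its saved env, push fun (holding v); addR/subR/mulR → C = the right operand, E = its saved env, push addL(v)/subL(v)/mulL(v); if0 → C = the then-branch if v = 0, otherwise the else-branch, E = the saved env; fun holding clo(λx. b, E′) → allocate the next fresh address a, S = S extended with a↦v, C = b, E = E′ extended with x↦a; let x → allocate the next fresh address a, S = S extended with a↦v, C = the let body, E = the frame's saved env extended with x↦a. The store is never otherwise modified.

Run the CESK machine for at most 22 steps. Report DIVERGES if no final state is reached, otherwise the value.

Answer: 10

Machine steps:
0. ⟨C=((let u = 6 in ((λy. ((λw. u) 1)) u)) - -4); E=∅; S=∅; K=∅⟩
1. ⟨C=(let u = 6 in ((λy. ((λw. u) 1)) u)); E=∅; S=∅; K=[subR]⟩
2. ⟨C=6; E=∅; S=∅; K=[let u :: subR]⟩
3. ⟨C=((λy. ((λw. u) 1)) u); E={u↦0}; S={0↦6}; K=[subR]⟩
4. ⟨C=(λy. ((λw. u) 1)); E={u↦0}; S={0↦6}; K=[arg :: subR]⟩
5. ⟨C=u; E={u↦0}; S={0↦6}; K=[fun :: subR]⟩
6. ⟨C=((λw. u) 1); E={y↦1, u↦0}; S={0↦6, 1↦6}; K=[subR]⟩
7. ⟨C=(λw. u); E={y↦1, u↦0}; S={0↦6, 1↦6}; K=[arg :: subR]⟩
8. ⟨C=1; E={y↦1, u↦0}; S={0↦6, 1↦6}; K=[fun :: subR]⟩
9. ⟨C=u; E={w↦2, y↦1, u↦0}; S={0↦6, 1↦6, 2↦1}; K=[subR]⟩
10. ⟨C=-4; E=∅; S={0↦6, 1↦6, 2↦1}; K=[subL(6)]⟩
→ final value 10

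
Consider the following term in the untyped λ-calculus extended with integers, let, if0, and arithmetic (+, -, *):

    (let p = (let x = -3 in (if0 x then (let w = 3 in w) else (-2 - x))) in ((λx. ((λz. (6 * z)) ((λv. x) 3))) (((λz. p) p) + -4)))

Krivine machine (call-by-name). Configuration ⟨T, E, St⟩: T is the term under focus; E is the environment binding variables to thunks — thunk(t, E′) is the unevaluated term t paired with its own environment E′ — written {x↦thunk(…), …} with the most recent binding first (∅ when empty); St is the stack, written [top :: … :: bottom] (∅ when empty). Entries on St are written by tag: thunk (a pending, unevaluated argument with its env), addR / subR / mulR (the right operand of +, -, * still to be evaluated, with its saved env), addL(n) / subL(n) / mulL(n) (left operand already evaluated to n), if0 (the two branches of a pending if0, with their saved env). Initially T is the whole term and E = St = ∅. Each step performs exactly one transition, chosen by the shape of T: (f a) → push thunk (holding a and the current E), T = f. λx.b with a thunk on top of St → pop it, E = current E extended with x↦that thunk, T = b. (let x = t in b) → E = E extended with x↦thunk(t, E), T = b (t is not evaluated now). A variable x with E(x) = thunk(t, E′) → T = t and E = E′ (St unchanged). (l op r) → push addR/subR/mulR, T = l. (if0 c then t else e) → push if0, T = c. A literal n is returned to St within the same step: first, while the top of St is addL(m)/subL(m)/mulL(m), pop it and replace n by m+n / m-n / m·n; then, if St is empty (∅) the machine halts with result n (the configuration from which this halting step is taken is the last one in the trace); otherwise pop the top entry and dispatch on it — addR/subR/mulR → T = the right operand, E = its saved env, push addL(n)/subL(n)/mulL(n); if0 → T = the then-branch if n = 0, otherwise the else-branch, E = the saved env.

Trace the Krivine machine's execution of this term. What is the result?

step 0: ⟨T=(let p = (let x = -3 in (if0 x then (let w = 3 in w) else (-2 - x))) in ((λx. ((λz. (6 * z)) ((λv. x) 3))) (((λz. p) p) + -4))); E=∅; St=∅⟩
step 1: ⟨T=((λx. ((λz. (6 * z)) ((λv. x) 3))) (((λz. p) p) + -4)); E={p↦thunk((let x = -3 in (if0 x then (let w = 3 in w) else (-2 - x))), ∅)}; St=∅⟩
step 2: ⟨T=(λx. ((λz. (6 * z)) ((λv. x) 3))); E={p↦thunk((let x = -3 in (if0 x then (let w = 3 in w) else (-2 - x))), ∅)}; St=[thunk]⟩
step 3: ⟨T=((λz. (6 * z)) ((λv. x) 3)); E={x↦thunk((((λz. p) p) + -4), {p↦thunk((let x = -3 in (if0 x then (let w = 3 in w) else (-2 - x))), ∅)}), p↦thunk((let x = -3 in (if0 x then (let w = 3 in w) else (-2 - x))), ∅)}; St=∅⟩
step 4: ⟨T=(λz. (6 * z)); E={x↦thunk((((λz. p) p) + -4), {p↦thunk((let x = -3 in (if0 x then (let w = 3 in w) else (-2 - x))), ∅)}), p↦thunk((let x = -3 in (if0 x then (let w = 3 in w) else (-2 - x))), ∅)}; St=[thunk]⟩
step 5: ⟨T=(6 * z); E={z↦thunk(((λv. x) 3), {x↦thunk((((λz. p) p) + -4), {p↦thunk((let x = -3 in (if0 x then (let w = 3 in w) else (-2 - x))), ∅)}), p↦thunk((let x = -3 in (if0 x then (let w = 3 in w) else (-2 - x))), ∅)}), x↦thunk((((λz. p) p) + -4), {p↦thunk((let x = -3 in (if0 x then (let w = 3 in w) else (-2 - x))), ∅)}), p↦thunk((let x = -3 in (if0 x then (let w = 3 in w) else (-2 - x))), ∅)}; St=∅⟩
step 6: ⟨T=6; E={z↦thunk(((λv. x) 3), {x↦thunk((((λz. p) p) + -4), {p↦thunk((let x = -3 in (if0 x then (let w = 3 in w) else (-2 - x))), ∅)}), p↦thunk((let x = -3 in (if0 x then (let w = 3 in w) else (-2 - x))), ∅)}), x↦thunk((((λz. p) p) + -4), {p↦thunk((let x = -3 in (if0 x then (let w = 3 in w) else (-2 - x))), ∅)}), p↦thunk((let x = -3 in (if0 x then (let w = 3 in w) else (-2 - x))), ∅)}; St=[mulR]⟩
step 7: ⟨T=z; E={z↦thunk(((λv. x) 3), {x↦thunk((((λz. p) p) + -4), {p↦thunk((let x = -3 in (if0 x then (let w = 3 in w) else (-2 - x))), ∅)}), p↦thunk((let x = -3 in (if0 x then (let w = 3 in w) else (-2 - x))), ∅)}), x↦thunk((((λz. p) p) + -4), {p↦thunk((let x = -3 in (if0 x then (let w = 3 in w) else (-2 - x))), ∅)}), p↦thunk((let x = -3 in (if0 x then (let w = 3 in w) else (-2 - x))), ∅)}; St=[mulL(6)]⟩
step 8: ⟨T=((λv. x) 3); E={x↦thunk((((λz. p) p) + -4), {p↦thunk((let x = -3 in (if0 x then (let w = 3 in w) else (-2 - x))), ∅)}), p↦thunk((let x = -3 in (if0 x then (let w = 3 in w) else (-2 - x))), ∅)}; St=[mulL(6)]⟩
step 9: ⟨T=(λv. x); E={x↦thunk((((λz. p) p) + -4), {p↦thunk((let x = -3 in (if0 x then (let w = 3 in w) else (-2 - x))), ∅)}), p↦thunk((let x = -3 in (if0 x then (let w = 3 in w) else (-2 - x))), ∅)}; St=[thunk :: mulL(6)]⟩
step 10: ⟨T=x; E={v↦thunk(3, {x↦thunk((((λz. p) p) + -4), {p↦thunk((let x = -3 in (if0 x then (let w = 3 in w) else (-2 - x))), ∅)}), p↦thunk((let x = -3 in (if0 x then (let w = 3 in w) else (-2 - x))), ∅)}), x↦thunk((((λz. p) p) + -4), {p↦thunk((let x = -3 in (if0 x then (let w = 3 in w) else (-2 - x))), ∅)}), p↦thunk((let x = -3 in (if0 x then (let w = 3 in w) else (-2 - x))), ∅)}; St=[mulL(6)]⟩
step 11: ⟨T=(((λz. p) p) + -4); E={p↦thunk((let x = -3 in (if0 x then (let w = 3 in w) else (-2 - x))), ∅)}; St=[mulL(6)]⟩
step 12: ⟨T=((λz. p) p); E={p↦thunk((let x = -3 in (if0 x then (let w = 3 in w) else (-2 - x))), ∅)}; St=[addR :: mulL(6)]⟩
step 13: ⟨T=(λz. p); E={p↦thunk((let x = -3 in (if0 x then (let w = 3 in w) else (-2 - x))), ∅)}; St=[thunk :: addR :: mulL(6)]⟩
step 14: ⟨T=p; E={z↦thunk(p, {p↦thunk((let x = -3 in (if0 x then (let w = 3 in w) else (-2 - x))), ∅)}), p↦thunk((let x = -3 in (if0 x then (let w = 3 in w) else (-2 - x))), ∅)}; St=[addR :: mulL(6)]⟩
step 15: ⟨T=(let x = -3 in (if0 x then (let w = 3 in w) else (-2 - x))); E=∅; St=[addR :: mulL(6)]⟩
step 16: ⟨T=(if0 x then (let w = 3 in w) else (-2 - x)); E={x↦thunk(-3, ∅)}; St=[addR :: mulL(6)]⟩
step 17: ⟨T=x; E={x↦thunk(-3, ∅)}; St=[if0 :: addR :: mulL(6)]⟩
step 18: ⟨T=-3; E=∅; St=[if0 :: addR :: mulL(6)]⟩
step 19: ⟨T=(-2 - x); E={x↦thunk(-3, ∅)}; St=[addR :: mulL(6)]⟩
step 20: ⟨T=-2; E={x↦thunk(-3, ∅)}; St=[subR :: addR :: mulL(6)]⟩
step 21: ⟨T=x; E={x↦thunk(-3, ∅)}; St=[subL(-2) :: addR :: mulL(6)]⟩
step 22: ⟨T=-3; E=∅; St=[subL(-2) :: addR :: mulL(6)]⟩
step 23: ⟨T=-4; E={p↦thunk((let x = -3 in (if0 x then (let w = 3 in w) else (-2 - x))), ∅)}; St=[addL(1) :: mulL(6)]⟩
→ final value -18

Answer: -18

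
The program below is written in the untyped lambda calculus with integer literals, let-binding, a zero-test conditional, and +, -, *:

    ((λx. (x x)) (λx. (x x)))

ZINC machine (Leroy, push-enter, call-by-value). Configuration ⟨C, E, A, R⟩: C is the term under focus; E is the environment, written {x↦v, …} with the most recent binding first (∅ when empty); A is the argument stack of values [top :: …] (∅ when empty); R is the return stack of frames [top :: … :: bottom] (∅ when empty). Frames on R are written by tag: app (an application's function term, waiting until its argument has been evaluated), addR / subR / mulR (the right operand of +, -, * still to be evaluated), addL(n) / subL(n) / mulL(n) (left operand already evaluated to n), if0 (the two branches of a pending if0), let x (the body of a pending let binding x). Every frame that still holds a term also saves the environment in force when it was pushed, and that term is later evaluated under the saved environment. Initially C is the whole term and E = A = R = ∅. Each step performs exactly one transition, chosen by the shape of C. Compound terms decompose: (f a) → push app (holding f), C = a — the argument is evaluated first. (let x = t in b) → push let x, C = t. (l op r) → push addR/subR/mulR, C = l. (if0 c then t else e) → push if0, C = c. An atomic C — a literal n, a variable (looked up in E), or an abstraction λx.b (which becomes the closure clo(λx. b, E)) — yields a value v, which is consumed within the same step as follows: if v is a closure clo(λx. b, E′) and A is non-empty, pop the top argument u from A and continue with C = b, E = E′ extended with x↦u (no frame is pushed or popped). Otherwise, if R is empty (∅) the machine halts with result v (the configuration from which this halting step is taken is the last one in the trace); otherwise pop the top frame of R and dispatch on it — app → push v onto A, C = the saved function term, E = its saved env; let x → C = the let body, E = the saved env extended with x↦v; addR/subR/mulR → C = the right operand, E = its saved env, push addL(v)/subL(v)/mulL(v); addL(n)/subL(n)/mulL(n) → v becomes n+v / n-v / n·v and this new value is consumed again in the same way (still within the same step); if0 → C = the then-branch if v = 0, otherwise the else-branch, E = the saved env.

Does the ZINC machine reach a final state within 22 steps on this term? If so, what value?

t=0: ⟨C=((λx. (x x)) (λx. (x x))); E=∅; A=∅; R=∅⟩
t=1: ⟨C=(λx. (x x)); E=∅; A=∅; R=[app]⟩
t=2: ⟨C=(λx. (x x)); E=∅; A=[clo(λx. (x x), ∅)]; R=∅⟩
t=3: ⟨C=(x x); E={x↦clo(λx. (x x), ∅)}; A=∅; R=∅⟩
t=4: ⟨C=x; E={x↦clo(λx. (x x), ∅)}; A=∅; R=[app]⟩
t=5: ⟨C=x; E={x↦clo(λx. (x x), ∅)}; A=[clo(λx. (x x), ∅)]; R=∅⟩
… configuration repeats with period 3 (steps 3–5 recur indefinitely) …

Answer: DIVERGES (no final state within 22 steps)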